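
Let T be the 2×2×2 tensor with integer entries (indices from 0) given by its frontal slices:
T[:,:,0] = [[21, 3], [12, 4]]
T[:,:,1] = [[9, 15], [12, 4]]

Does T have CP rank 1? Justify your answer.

The mode-1 unfolding of T (rows indexed by i, columns by (j,k) = (0,0), (0,1), (1,0), (1,1)) is [[21, 9, 3, 15], [12, 12, 4, 4]].
There the 2×2 minor on rows i ∈ {0, 1}, columns (j,k) ∈ {(0,0), (0,1)} is det [[21, 9], [12, 12]] = 144 ≠ 0, so this unfolding has rank ≥ 2; CP rank is at least every unfolding rank, so rank(T) ≥ 2.
In particular rank(T) ≥ 2 > 1, so T is not rank-1.

No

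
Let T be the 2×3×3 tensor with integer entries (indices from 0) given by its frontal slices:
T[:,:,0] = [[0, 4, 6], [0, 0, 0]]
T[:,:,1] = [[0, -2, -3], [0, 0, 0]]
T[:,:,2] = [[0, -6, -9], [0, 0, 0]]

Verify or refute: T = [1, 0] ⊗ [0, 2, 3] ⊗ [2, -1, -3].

Yes

Reconstruct entrywise from the claimed factors. For example, T[1,2,2] = 0 and Σₗ aₗ[1]bₗ[2]cₗ[2] = (0)·(3)·(-3) = 0; checking all 18 entries, every one matches. The claim holds.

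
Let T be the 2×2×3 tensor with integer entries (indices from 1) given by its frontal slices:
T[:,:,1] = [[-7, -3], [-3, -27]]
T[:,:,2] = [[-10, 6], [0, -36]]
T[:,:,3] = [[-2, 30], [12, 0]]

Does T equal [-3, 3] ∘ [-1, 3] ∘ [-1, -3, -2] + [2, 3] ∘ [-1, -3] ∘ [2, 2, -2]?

No

Reconstruct entry (1,1,2) from the claimed factors: Σₗ aₗ[1]bₗ[1]cₗ[2] = (-3)·(-1)·(-3) + (2)·(-1)·(2) = -13, but T[1,1,2] = -10. The claim is false.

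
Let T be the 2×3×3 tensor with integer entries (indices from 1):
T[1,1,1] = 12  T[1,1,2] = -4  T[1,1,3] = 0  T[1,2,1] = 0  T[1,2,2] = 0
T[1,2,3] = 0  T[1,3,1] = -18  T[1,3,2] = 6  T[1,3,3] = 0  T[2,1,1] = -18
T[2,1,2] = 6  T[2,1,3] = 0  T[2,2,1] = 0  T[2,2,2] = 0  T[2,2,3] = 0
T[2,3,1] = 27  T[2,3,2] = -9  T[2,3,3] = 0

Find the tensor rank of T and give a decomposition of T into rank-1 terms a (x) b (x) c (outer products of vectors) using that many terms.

Lower bound: T ≠ 0 (e.g. T[1,1,1] = 12), so rank(T) ≥ 1.
Upper bound: if T = a (x) b (x) c then every fibre of T is a multiple of the corresponding factor, so read the factors off the fibres through the nonzero entry T[1,1,1] = 12.
The mode-1 fibre T[:,1,1] = [12, -18] gives a = (2, -3) (primitive direction); the mode-2 fibre T[1,:,1] = [12, 0, -18] gives b = (2, 0, -3); then c[k] = T[1,1,k] / (a[1]·b[1]) = [12, -4, 0] / 4 = (3, -1, 0).
Expanding (2, -3) (x) (2, 0, -3) (x) (3, -1, 0) reproduces all 18 entries of T, so T = (2, -3) (x) (2, 0, -3) (x) (3, -1, 0) and rank(T) ≤ 1.
These bounds meet, so rank(T) = 1.

rank(T) = 1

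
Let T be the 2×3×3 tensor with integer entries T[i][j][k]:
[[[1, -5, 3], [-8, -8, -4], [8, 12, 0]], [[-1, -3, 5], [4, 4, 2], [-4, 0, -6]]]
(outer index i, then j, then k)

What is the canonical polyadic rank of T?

Lower bound: in the mode-3 unfolding of T (rows indexed by k, columns by (i,j)) the 3×3 minor on rows k ∈ {0, 1, 2}, columns (i,j) ∈ {(0,0), (0,1), (0,2)} is det [[1, -8, 8], [-5, -8, 12], [3, -4, 0]] = 112 ≠ 0, so that unfolding has rank ≥ 3 and hence rank(T) ≥ 3 (CP rank is at least every unfolding rank, though it can be larger).
Upper bound: T is a sum of 3 rank-1 terms, T = [1, -1] ⊗ [1, 0, 0] ⊗ [1, -1, -1] + [1, 1] ⊗ [1, 0, -1] ⊗ [0, -4, 4] + [2, -1] ⊗ [0, 1, -1] ⊗ [-4, -4, -2] (one valid choice — decompositions are not unique — normalised so each a, b is primitive with positive first nonzero entry; check it by expanding all entries), so rank(T) ≤ 3.
These bounds meet, so rank(T) = 3.

3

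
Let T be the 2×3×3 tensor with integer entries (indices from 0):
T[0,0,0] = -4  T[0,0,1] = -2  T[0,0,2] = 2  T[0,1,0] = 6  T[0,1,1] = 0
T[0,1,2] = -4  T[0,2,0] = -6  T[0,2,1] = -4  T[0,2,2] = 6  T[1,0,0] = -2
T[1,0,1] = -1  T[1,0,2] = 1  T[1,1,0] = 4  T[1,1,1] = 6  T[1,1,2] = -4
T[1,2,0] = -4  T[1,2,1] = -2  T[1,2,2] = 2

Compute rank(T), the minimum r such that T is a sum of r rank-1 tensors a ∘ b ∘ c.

3

Lower bound: the mode-2 unfolding of T (rows indexed by j, columns by (i,k) = (0,0), (0,1), (0,2), (1,0), (1,1), (1,2)) is [[-4, -2, 2, -2, -1, 1], [6, 0, -4, 4, 6, -4], [-6, -4, 6, -4, -2, 2]].
There the 3×3 minor on rows j ∈ {0, 1, 2}, columns (i,k) ∈ {(0,0), (0,1), (0,2)} is det [[-4, -2, 2], [6, 0, -4], [-6, -4, 6]] = 40 ≠ 0, so this unfolding has rank ≥ 3; CP rank is at least every unfolding rank, so rank(T) ≥ 3. (This is only a lower bound: in general the CP rank may exceed every unfolding rank, so we still need to exhibit 3 rank-1 terms summing to T.)
Upper bound: T is a sum of 3 rank-1 terms, T = [1, -1] ∘ [0, 1, 0] ∘ [0, -4, 2] + [1, 0] ∘ [0, 1, -1] ∘ [-2, 0, -2] + [2, 1] ∘ [1, -2, 2] ∘ [-2, -1, 1] (written with every a and b primitive with positive leading entry and the scale carried by c; CP decompositions are not unique, and this one is verified by expanding entrywise), so rank(T) ≤ 3.
These bounds meet, so rank(T) = 3.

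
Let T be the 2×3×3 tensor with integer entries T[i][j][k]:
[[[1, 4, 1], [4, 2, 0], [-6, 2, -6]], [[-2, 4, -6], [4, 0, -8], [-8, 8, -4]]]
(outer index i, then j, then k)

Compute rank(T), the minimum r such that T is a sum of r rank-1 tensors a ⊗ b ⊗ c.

3

Lower bound: the mode-3 unfolding of T (rows indexed by k, columns by (i,j) = (0,0), (0,1), (0,2), (1,0), (1,1), (1,2)) is [[1, 4, -6, -2, 4, -8], [4, 2, 2, 4, 0, 8], [1, 0, -6, -6, -8, -4]].
There the 3×3 minor on rows k ∈ {0, 1, 2}, columns (i,j) ∈ {(0,0), (0,1), (0,2)} is det [[1, 4, -6], [4, 2, 2], [1, 0, -6]] = 104 ≠ 0, so this unfolding has rank ≥ 3; CP rank is at least every unfolding rank, so rank(T) ≥ 3. (Unfolding ranks only ever bound the CP rank from below — rank(T) can be strictly larger than all of them — so the matching upper bound has to come from an explicit 3-term decomposition.)
Upper bound: T is a sum of 3 rank-1 terms, T = [1, 0] ⊗ [1, 1, -1] ⊗ [2, 2, 4] + [1, 2] ⊗ [1, 0, 2] ⊗ [-2, 2, -1] + [1, 2] ⊗ [1, 2, 0] ⊗ [1, 0, -2] (one valid choice — decompositions are not unique — normalised so each a, b is primitive with positive first nonzero entry; check it by expanding all entries), so rank(T) ≤ 3.
These bounds meet, so rank(T) = 3.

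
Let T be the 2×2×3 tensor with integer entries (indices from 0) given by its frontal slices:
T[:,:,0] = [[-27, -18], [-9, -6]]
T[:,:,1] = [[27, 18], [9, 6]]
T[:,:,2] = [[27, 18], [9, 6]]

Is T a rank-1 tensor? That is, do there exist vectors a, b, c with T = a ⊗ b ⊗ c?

Yes

The mode-1 fibre T[:,0,0] = [-27, -9] gives a = [3, 1] (primitive direction); the mode-2 fibre T[0,:,0] = [-27, -18] gives b = [3, 2]; then c[k] = T[0,0,k] / (a[0]·b[0]) = [-27, 27, 27] / 9 = [-3, 3, 3].
Expanding [3, 1] ⊗ [3, 2] ⊗ [-3, 3, 3] reproduces all 12 entries of T, so T = [3, 1] ⊗ [3, 2] ⊗ [-3, 3, 3] and rank(T) ≤ 1.
Equivalently every frontal slice T[:,:,k] is c[k] times the rank-1 matrix [3, 1] ⊗ [3, 2]. So T has rank 1 (it is nonzero).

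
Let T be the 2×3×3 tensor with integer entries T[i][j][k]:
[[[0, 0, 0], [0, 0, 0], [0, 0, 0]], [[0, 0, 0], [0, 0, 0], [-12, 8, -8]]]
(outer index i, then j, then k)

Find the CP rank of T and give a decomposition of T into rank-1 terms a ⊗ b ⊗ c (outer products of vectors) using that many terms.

Lower bound: T ≠ 0 (e.g. T[1,2,0] = -12), so rank(T) ≥ 1.
Upper bound: the mode-1 fibre T[:,2,0] = [0, -12] gives a = [0, 1] (primitive direction); the mode-2 fibre T[1,:,0] = [0, 0, -12] gives b = [0, 0, 1]; then c[k] = T[1,2,k] / (a[1]·b[2]) = [-12, 8, -8] / 1 = [-12, 8, -8].
Expanding [0, 1] ⊗ [0, 0, 1] ⊗ [-12, 8, -8] reproduces all 18 entries of T, so T = [0, 1] ⊗ [0, 0, 1] ⊗ [-12, 8, -8] and rank(T) ≤ 1.
These bounds meet, so rank(T) = 1.

rank(T) = 1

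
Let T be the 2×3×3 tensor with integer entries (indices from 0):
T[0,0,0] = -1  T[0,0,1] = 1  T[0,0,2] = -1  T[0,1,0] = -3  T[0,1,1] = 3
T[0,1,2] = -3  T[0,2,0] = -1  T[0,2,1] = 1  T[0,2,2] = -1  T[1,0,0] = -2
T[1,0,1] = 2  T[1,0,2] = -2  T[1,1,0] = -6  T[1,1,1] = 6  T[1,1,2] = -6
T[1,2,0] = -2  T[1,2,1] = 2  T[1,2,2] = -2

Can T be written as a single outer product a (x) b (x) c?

Yes

The mode-1 fibre T[:,0,0] = [-1, -2] gives a = [1, 2] (primitive direction); the mode-2 fibre T[0,:,0] = [-1, -3, -1] gives b = [1, 3, 1]; then c[k] = T[0,0,k] / (a[0]·b[0]) = [-1, 1, -1] / 1 = [-1, 1, -1].
Expanding [1, 2] (x) [1, 3, 1] (x) [-1, 1, -1] reproduces all 18 entries of T, so T = [1, 2] (x) [1, 3, 1] (x) [-1, 1, -1] and rank(T) ≤ 1.
Equivalently every frontal slice T[:,:,k] is c[k] times the rank-1 matrix [1, 2] (x) [1, 3, 1]. So T has rank 1 (it is nonzero).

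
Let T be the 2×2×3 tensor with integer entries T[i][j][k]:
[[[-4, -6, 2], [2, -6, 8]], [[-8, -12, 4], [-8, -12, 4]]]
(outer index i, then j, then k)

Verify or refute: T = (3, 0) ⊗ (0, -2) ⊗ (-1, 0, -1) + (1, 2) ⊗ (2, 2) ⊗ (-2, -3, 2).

Reconstruct entry (0,0,2) from the claimed factors: Σₗ aₗ[0]bₗ[0]cₗ[2] = (3)·(0)·(-1) + (1)·(2)·(2) = 4, but T[0,0,2] = 2. The claim is false.

No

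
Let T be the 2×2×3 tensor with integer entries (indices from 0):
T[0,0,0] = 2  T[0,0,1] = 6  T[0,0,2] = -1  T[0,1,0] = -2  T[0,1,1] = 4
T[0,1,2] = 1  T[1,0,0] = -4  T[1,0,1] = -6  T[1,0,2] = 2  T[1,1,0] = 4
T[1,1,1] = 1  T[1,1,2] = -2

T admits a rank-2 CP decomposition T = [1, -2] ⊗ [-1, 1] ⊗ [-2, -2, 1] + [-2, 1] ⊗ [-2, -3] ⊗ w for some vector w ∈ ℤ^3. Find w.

w = [0, 1, 0]

Subtract the known terms from T to get the rank-1 residual R = [-2, 1] ⊗ [-2, -3] ⊗ w, so R[i,j,k] = a[i]·b[j]·w[k]. Pick indices with nonzero a[0]·b[0] = (-2)·(-2) = 4. Only the fibre through (0,0,·) is needed: R[0,0,:] = T[0,0,:] − Σₗ aₗ[0]bₗ[0]cₗ = [2, 6, -1] − (1)·(-1)·[-2, -2, 1] = [0, 4, 0]. Then w[k] = R[0,0,k] / 4 for each k, giving w = [0, 4, 0] / 4 = [0, 1, 0].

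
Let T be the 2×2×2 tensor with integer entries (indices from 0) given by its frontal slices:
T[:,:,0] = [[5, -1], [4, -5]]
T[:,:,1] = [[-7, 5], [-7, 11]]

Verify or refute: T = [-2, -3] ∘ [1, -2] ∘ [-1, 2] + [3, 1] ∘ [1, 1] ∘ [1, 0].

No

Reconstruct entry (0,0,1) from the claimed factors: Σₗ aₗ[0]bₗ[0]cₗ[1] = (-2)·(1)·(2) + (3)·(1)·(0) = -4, but T[0,0,1] = -7. The claim is false.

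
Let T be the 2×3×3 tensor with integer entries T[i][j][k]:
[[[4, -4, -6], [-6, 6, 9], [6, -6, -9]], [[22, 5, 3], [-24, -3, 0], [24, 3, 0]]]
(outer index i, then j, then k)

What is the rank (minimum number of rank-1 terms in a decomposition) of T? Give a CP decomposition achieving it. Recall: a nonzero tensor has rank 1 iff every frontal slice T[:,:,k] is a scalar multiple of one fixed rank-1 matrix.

rank(T) = 2

Lower bound: the mode-1 unfolding of T (rows indexed by i, columns by (j,k) = (0,0), (0,1), (0,2), (1,0), (1,1), (1,2), (2,0), (2,1), (2,2)) is [[4, -4, -6, -6, 6, 9, 6, -6, -9], [22, 5, 3, -24, -3, 0, 24, 3, 0]].
There the 2×2 minor on rows i ∈ {0, 1}, columns (j,k) ∈ {(0,0), (0,1)} is det [[4, -4], [22, 5]] = 108 ≠ 0, so this unfolding has rank ≥ 2; CP rank is at least every unfolding rank, so rank(T) ≥ 2. (This is only a lower bound: in general the CP rank may exceed every unfolding rank, so we still need to exhibit 2 rank-1 terms summing to T.)
Upper bound — finding two terms. Write S_k = T[:,:,k] for the frontal slices: S₀ = [[4, -6, 6], [22, -24, 24]], S₁ = [[-4, 6, -6], [5, -3, 3]], S₂ = [[-6, 9, -9], [3, 0, 0]].
If T = a₁ ∘ b₁ ∘ c₁ + a₂ ∘ b₂ ∘ c₂ then each S_k = c₁[k]·a₁b₁ᵀ + c₂[k]·a₂b₂ᵀ. S₀ and S₁ are linearly independent, so a₁b₁ᵀ and a₂b₂ᵀ must span the same plane of matrices: they are the rank-1 matrices of the form x·S₀ + y·S₁.
The 2×2 minor of x·S₀ + y·S₁ on rows {0,1}, columns {0,1} is 36·x² − 18·xy − 18·y² = 18·(x − y)(2·x + y), vanishing at (x:y) = (1:1) and (1:-2).
M₁ = S₀ + S₁ = [[0, 0, 0], [27, -27, 27]] = 27·[0, 1][1, -1, 1]ᵀ and M₂ = S₀ − 2·S₁ = [[12, -18, 18], [12, -18, 18]] = 6·[1, 1][2, -3, 3]ᵀ, so take a₁ = [0, 1], b₁ = [1, -1, 1], a₂ = [1, 1], b₂ = [2, -3, 3].
Each slice is an integer combination of E₁ = a₁b₁ᵀ and E₂ = a₂b₂ᵀ: S₀ = 18·E₁ + 2·E₂, S₁ = 9·E₁ − 2·E₂, S₂ = 9·E₁ − 3·E₂; reading off coefficients, c₁ = [18, 9, 9] and c₂ = [2, -2, -3].
Hence T = [0, 1] ∘ [1, -1, 1] ∘ [18, 9, 9] + [1, 1] ∘ [2, -3, 3] ∘ [2, -2, -3], so rank(T) ≤ 2.
These bounds meet, so rank(T) = 2.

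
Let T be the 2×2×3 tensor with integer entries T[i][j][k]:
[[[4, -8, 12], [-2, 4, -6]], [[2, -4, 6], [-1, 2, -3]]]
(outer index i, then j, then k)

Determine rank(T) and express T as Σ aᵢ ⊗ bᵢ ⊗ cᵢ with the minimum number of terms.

Lower bound: T ≠ 0 (e.g. T[0,0,0] = 4), so rank(T) ≥ 1.
Upper bound: if T = a ⊗ b ⊗ c then every fibre of T is a multiple of the corresponding factor, so read the factors off the fibres through the nonzero entry T[0,0,0] = 4.
The mode-1 fibre T[:,0,0] = [4, 2] gives a = (2, 1) (primitive direction); the mode-2 fibre T[0,:,0] = [4, -2] gives b = (2, -1); then c[k] = T[0,0,k] / (a[0]·b[0]) = [4, -8, 12] / 4 = (1, -2, 3).
Expanding (2, 1) ⊗ (2, -1) ⊗ (1, -2, 3) reproduces all 12 entries of T, so T = (2, 1) ⊗ (2, -1) ⊗ (1, -2, 3) and rank(T) ≤ 1.
These bounds meet, so rank(T) = 1.
Check entry T[0,1,2] = -6: (2)·(-1)·(3) = -6.

rank(T) = 1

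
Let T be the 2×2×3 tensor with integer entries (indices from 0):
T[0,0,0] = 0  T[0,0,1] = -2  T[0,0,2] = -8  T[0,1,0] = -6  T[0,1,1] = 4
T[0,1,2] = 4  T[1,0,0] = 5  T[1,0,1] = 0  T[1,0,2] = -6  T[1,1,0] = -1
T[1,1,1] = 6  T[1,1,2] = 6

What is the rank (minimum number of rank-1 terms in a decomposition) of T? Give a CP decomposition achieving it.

rank(T) = 3

Lower bound: the mode-3 unfolding of T (rows indexed by k, columns by (i,j) = (0,0), (0,1), (1,0), (1,1)) is [[0, -6, 5, -1], [-2, 4, 0, 6], [-8, 4, -6, 6]].
There the 3×3 minor on rows k ∈ {0, 1, 2}, columns (i,j) ∈ {(0,0), (0,1), (1,0)} is det [[0, -6, 5], [-2, 4, 0], [-8, 4, -6]] = 192 ≠ 0, so this unfolding has rank ≥ 3; CP rank is at least every unfolding rank, so rank(T) ≥ 3. (Flattening ranks never certify an upper bound on CP rank; for that we must actually write T with 3 rank-1 terms.)
Upper bound: T is a sum of 3 rank-1 terms, T = [0, 1] ⊗ [1, 1] ⊗ [2, 2, -4] + [1, 1] ⊗ [1, -2] ⊗ [2, -2, -4] + [2, -1] ⊗ [1, 1] ⊗ [-1, 0, -2] (written with every a and b primitive with positive leading entry and the scale carried by c; CP decompositions are not unique, and this one is verified by expanding entrywise), so rank(T) ≤ 3.
These bounds meet, so rank(T) = 3.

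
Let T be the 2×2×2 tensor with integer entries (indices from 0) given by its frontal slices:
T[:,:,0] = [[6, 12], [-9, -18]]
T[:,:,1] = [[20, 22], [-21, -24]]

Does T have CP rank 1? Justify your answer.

The mode-2 unfolding of T (rows indexed by j, columns by (i,k) = (0,0), (0,1), (1,0), (1,1)) is [[6, 20, -9, -21], [12, 22, -18, -24]].
There the 2×2 minor on rows j ∈ {0, 1}, columns (i,k) ∈ {(0,0), (0,1)} is det [[6, 20], [12, 22]] = -108 ≠ 0, so this unfolding has rank ≥ 2; CP rank is at least every unfolding rank, so rank(T) ≥ 2.
In particular rank(T) ≥ 2 > 1, so T is not rank-1.

No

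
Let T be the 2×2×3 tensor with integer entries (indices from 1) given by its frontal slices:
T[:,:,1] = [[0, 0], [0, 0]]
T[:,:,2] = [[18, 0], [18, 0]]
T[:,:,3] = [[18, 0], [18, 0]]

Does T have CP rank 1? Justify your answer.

The mode-1 fibre T[:,1,2] = [18, 18] gives a = [1, 1] (primitive direction); the mode-2 fibre T[1,:,2] = [18, 0] gives b = [1, 0]; then c[k] = T[1,1,k] / (a[1]·b[1]) = [0, 18, 18] / 1 = [0, 18, 18].
Expanding [1, 1] ⊗ [1, 0] ⊗ [0, 18, 18] reproduces all 12 entries of T, so T = [1, 1] ⊗ [1, 0] ⊗ [0, 18, 18] and rank(T) ≤ 1.
Equivalently every frontal slice T[:,:,k] is c[k] times the rank-1 matrix [1, 1] ⊗ [1, 0]. So T has rank 1 (it is nonzero).

Yes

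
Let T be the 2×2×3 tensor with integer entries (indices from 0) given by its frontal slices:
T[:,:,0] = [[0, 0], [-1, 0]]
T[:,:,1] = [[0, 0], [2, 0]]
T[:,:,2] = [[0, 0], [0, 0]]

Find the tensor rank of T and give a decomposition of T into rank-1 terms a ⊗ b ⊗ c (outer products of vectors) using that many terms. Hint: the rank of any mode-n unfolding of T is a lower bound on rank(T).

rank(T) = 1

Lower bound: T ≠ 0 (e.g. T[1,0,0] = -1), so rank(T) ≥ 1.
Upper bound: the mode-1 fibre T[:,0,0] = [0, -1] gives a = [0, 1] (primitive direction); the mode-2 fibre T[1,:,0] = [-1, 0] gives b = [1, 0]; then c[k] = T[1,0,k] / (a[1]·b[0]) = [-1, 2, 0] / 1 = [-1, 2, 0].
Expanding [0, 1] ⊗ [1, 0] ⊗ [-1, 2, 0] reproduces all 12 entries of T, so T = [0, 1] ⊗ [1, 0] ⊗ [-1, 2, 0] and rank(T) ≤ 1.
These bounds meet, so rank(T) = 1.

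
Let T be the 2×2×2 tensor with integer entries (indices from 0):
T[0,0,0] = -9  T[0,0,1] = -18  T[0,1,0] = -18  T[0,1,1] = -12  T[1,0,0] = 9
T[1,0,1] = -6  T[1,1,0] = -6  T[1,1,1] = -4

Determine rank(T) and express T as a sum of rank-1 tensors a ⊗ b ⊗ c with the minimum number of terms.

Lower bound: in the mode-3 unfolding of T (rows indexed by k, columns by (i,j)) the 2×2 minor on rows k ∈ {0, 1}, columns (i,j) ∈ {(0,0), (0,1)} is det [[-9, -18], [-18, -12]] = -216 ≠ 0, so that unfolding has rank ≥ 2 and hence rank(T) ≥ 2 (CP rank is at least every unfolding rank, though it can be larger).
Upper bound: with S_k = T[:,:,k], the two rank-1 terms a₁b₁ᵀ, a₂b₂ᵀ are the rank-1 members of the pencil x·S₀ + y·S₁.
det(x·S₀ + y·S₁) is 216·x² + 144·xy = 72·(3·x + 2·y)(x), vanishing at (x:y) = (2:-3) and (0:1).
M₁ = 2·S₀ − 3·S₁ = [[36, 0], [36, 0]] = 36·[1, 1][1, 0]ᵀ and M₂ = S₁ = [[-18, -12], [-6, -4]] = (-2)·[3, 1][3, 2]ᵀ, so take a₁ = [1, 1], b₁ = [1, 0], a₂ = [3, 1], b₂ = [3, 2].
Each slice is an integer combination of E₁ = a₁b₁ᵀ and E₂ = a₂b₂ᵀ: S₀ = 18·E₁ − 3·E₂, S₁ = −2·E₂; reading off coefficients, c₁ = [18, 0] and c₂ = [-3, -2].
Hence T = [1, 1] ⊗ [1, 0] ⊗ [18, 0] + [3, 1] ⊗ [3, 2] ⊗ [-3, -2], so rank(T) ≤ 2.
These bounds meet, so rank(T) = 2.

rank(T) = 2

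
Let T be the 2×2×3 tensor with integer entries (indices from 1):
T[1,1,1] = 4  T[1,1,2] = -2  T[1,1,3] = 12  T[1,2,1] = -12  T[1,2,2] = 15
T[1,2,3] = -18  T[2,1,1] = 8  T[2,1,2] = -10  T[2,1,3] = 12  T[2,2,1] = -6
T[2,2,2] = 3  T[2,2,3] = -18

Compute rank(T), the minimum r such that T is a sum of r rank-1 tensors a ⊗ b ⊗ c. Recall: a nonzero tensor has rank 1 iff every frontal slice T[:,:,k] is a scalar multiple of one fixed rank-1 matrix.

Lower bound: the mode-3 unfolding of T (rows indexed by k, columns by (i,j) = (1,1), (1,2), (2,1), (2,2)) is [[4, -12, 8, -6], [-2, 15, -10, 3], [12, -18, 12, -18]].
There the 2×2 minor on rows k ∈ {1, 2}, columns (i,j) ∈ {(1,1), (1,2)} is det [[4, -12], [-2, 15]] = 36 ≠ 0, so this unfolding has rank ≥ 2; CP rank is at least every unfolding rank, so rank(T) ≥ 2. (Unfolding ranks only ever bound the CP rank from below — rank(T) can be strictly larger than all of them — so the matching upper bound has to come from an explicit 2-term decomposition.)
Upper bound — finding two terms. Write S_k = T[:,:,k] for the frontal slices: S₁ = [[4, -12], [8, -6]], S₂ = [[-2, 15], [-10, 3]], S₃ = [[12, -18], [12, -18]].
If T = a₁ ⊗ b₁ ⊗ c₁ + a₂ ⊗ b₂ ⊗ c₂ then each S_k = c₁[k]·a₁b₁ᵀ + c₂[k]·a₂b₂ᵀ. S₁ and S₂ are linearly independent, so a₁b₁ᵀ and a₂b₂ᵀ must span the same plane of matrices: they are the rank-1 matrices of the form x·S₁ + y·S₂.
det(x·S₁ + y·S₂) is 72·x² − 216·xy + 144·y² = 72·(x − 2·y)(x − y), vanishing at (x:y) = (2:1) and (1:1).
M₁ = 2·S₁ + S₂ = [[6, -9], [6, -9]] = 3·[1, 1][2, -3]ᵀ and M₂ = S₁ + S₂ = [[2, 3], [-2, -3]] = [1, -1][2, 3]ᵀ, so take a₁ = [1, 1], b₁ = [2, -3], a₂ = [1, -1], b₂ = [2, 3].
Each slice is an integer combination of E₁ = a₁b₁ᵀ and E₂ = a₂b₂ᵀ: S₁ = 3·E₁ − E₂, S₂ = −3·E₁ + 2·E₂, S₃ = 6·E₁; reading off coefficients, c₁ = [3, -3, 6] and c₂ = [-1, 2, 0].
Hence T = [1, 1] ⊗ [2, -3] ⊗ [3, -3, 6] + [1, -1] ⊗ [2, 3] ⊗ [-1, 2, 0], so rank(T) ≤ 2.
These bounds meet, so rank(T) = 2.

2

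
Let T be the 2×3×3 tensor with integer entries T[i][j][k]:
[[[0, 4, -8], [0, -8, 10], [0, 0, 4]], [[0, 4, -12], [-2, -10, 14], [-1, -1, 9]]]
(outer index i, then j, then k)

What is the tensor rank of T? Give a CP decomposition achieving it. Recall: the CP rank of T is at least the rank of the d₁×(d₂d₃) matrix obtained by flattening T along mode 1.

Lower bound: in the mode-3 unfolding of T (rows indexed by k, columns by (i,j)) the 3×3 minor on rows k ∈ {0, 1, 2}, columns (i,j) ∈ {(0,0), (0,1), (1,1)} is det [[0, 0, -2], [4, -8, -10], [-8, 10, 14]] = 48 ≠ 0, so that unfolding has rank ≥ 3 and hence rank(T) ≥ 3 (CP rank is at least every unfolding rank, though it can be larger).
Upper bound: T is a sum of 3 rank-1 terms, T = [0, 1] ⊗ [0, 2, 1] ⊗ [-1, -1, 1] + [1, 1] ⊗ [1, -2, 0] ⊗ [0, 4, -4] + [1, 2] ⊗ [2, -1, -2] ⊗ [0, 0, -2] (written with every a and b primitive with positive leading entry and the scale carried by c; CP decompositions are not unique, and this one is verified by expanding entrywise), so rank(T) ≤ 3.
These bounds meet, so rank(T) = 3.

rank(T) = 3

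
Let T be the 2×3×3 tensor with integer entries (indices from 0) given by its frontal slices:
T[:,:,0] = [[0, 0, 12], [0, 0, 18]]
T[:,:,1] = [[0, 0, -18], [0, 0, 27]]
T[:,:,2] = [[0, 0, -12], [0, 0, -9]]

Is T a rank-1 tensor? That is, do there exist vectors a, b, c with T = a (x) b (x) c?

No

The mode-1 unfolding of T (rows indexed by i, columns by (j,k) = (0,0), (0,1), (0,2), (1,0), (1,1), (1,2), (2,0), (2,1), (2,2)) is [[0, 0, 0, 0, 0, 0, 12, -18, -12], [0, 0, 0, 0, 0, 0, 18, 27, -9]].
There the 2×2 minor on rows i ∈ {0, 1}, columns (j,k) ∈ {(2,0), (2,1)} is det [[12, -18], [18, 27]] = 648 ≠ 0, so this unfolding has rank ≥ 2; CP rank is at least every unfolding rank, so rank(T) ≥ 2.
In particular rank(T) ≥ 2 > 1, so T is not rank-1.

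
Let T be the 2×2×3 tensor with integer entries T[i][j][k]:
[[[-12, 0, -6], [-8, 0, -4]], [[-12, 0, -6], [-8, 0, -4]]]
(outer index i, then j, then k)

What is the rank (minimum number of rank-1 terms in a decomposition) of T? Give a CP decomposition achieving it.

Lower bound: T ≠ 0 (e.g. T[0,0,0] = -12), so rank(T) ≥ 1.
Upper bound: if T = a ⊗ b ⊗ c then every fibre of T is a multiple of the corresponding factor, so read the factors off the fibres through the nonzero entry T[0,0,0] = -12.
The mode-1 fibre T[:,0,0] = [-12, -12] gives a = [1, 1] (primitive direction); the mode-2 fibre T[0,:,0] = [-12, -8] gives b = [3, 2]; then c[k] = T[0,0,k] / (a[0]·b[0]) = [-12, 0, -6] / 3 = [-4, 0, -2].
Expanding [1, 1] ⊗ [3, 2] ⊗ [-4, 0, -2] reproduces all 12 entries of T, so T = [1, 1] ⊗ [3, 2] ⊗ [-4, 0, -2] and rank(T) ≤ 1.
These bounds meet, so rank(T) = 1.

rank(T) = 1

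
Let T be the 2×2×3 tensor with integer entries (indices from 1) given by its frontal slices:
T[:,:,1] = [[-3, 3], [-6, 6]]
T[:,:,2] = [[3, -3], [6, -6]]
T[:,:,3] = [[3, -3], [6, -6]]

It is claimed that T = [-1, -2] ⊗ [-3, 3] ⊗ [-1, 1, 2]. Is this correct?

Reconstruct entry (1,1,3) from the claimed factors: Σₗ aₗ[1]bₗ[1]cₗ[3] = (-1)·(-3)·(2) = 6, but T[1,1,3] = 3. The claim is false.

No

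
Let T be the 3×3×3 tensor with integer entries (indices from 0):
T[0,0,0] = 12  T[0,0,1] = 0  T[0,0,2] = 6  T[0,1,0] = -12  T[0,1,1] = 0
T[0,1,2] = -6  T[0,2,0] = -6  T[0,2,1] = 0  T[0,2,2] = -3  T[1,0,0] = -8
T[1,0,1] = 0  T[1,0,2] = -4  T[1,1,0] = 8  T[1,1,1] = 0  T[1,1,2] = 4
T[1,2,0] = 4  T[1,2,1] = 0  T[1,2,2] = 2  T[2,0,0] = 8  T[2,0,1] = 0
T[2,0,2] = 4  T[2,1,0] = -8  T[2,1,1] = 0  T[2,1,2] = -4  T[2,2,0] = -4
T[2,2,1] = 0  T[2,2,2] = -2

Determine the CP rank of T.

Lower bound: T ≠ 0 (e.g. T[0,0,0] = 12), so rank(T) ≥ 1.
Upper bound: the mode-1 fibre T[:,0,0] = [12, -8, 8] gives a = [3, -2, 2] (primitive direction); the mode-2 fibre T[0,:,0] = [12, -12, -6] gives b = [2, -2, -1]; then c[k] = T[0,0,k] / (a[0]·b[0]) = [12, 0, 6] / 6 = [2, 0, 1].
Expanding [3, -2, 2] ⊗ [2, -2, -1] ⊗ [2, 0, 1] reproduces all 27 entries of T, so T = [3, -2, 2] ⊗ [2, -2, -1] ⊗ [2, 0, 1] and rank(T) ≤ 1.
These bounds meet, so rank(T) = 1.

1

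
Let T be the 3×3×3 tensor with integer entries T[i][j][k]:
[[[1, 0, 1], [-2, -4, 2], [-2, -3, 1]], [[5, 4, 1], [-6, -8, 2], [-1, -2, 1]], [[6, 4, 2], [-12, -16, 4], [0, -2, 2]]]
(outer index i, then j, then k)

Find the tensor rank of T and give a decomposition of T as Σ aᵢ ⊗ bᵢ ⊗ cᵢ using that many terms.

rank(T) = 3

Lower bound: in the mode-1 unfolding of T (rows indexed by i, columns by (j,k)) the 3×3 minor on rows i ∈ {0, 1, 2}, columns (j,k) ∈ {(0,0), (0,1), (1,0)} is det [[1, 0, -2], [5, 4, -6], [6, 4, -12]] = -16 ≠ 0, so that unfolding has rank ≥ 3 and hence rank(T) ≥ 3 (CP rank is at least every unfolding rank, though it can be larger).
Upper bound: T is a sum of 3 rank-1 terms, T = [0, 1, 2] ⊗ [1, -2, 1] ⊗ [2, 2, 0] + [1, 1, 2] ⊗ [1, 2, 1] ⊗ [-1, -2, 1] + [1, 2, 2] ⊗ [2, 0, -1] ⊗ [1, 1, 0] (one valid choice — decompositions are not unique — normalised so each a, b is primitive with positive first nonzero entry; check it by expanding all entries), so rank(T) ≤ 3.
These bounds meet, so rank(T) = 3.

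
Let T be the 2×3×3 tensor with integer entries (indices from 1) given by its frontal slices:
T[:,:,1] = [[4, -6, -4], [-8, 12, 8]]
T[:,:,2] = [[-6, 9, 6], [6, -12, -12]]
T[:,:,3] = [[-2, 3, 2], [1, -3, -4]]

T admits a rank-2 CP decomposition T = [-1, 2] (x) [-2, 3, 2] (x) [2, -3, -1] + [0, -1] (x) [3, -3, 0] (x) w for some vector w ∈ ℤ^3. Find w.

Subtract the known terms from T to get the rank-1 residual R = [0, -1] (x) [3, -3, 0] (x) w, so R[i,j,k] = a[i]·b[j]·w[k]. Pick indices with nonzero a[2]·b[1] = (-1)·(3) = -3. Only the fibre through (2,1,·) is needed: R[2,1,:] = T[2,1,:] − Σₗ aₗ[2]bₗ[1]cₗ = [-8, 6, 1] − (2)·(-2)·[2, -3, -1] = [0, -6, -3]. Then w[k] = R[2,1,k] / -3 for each k, giving w = [0, -6, -3] / -3 = [0, 2, 1].

w = [0, 2, 1]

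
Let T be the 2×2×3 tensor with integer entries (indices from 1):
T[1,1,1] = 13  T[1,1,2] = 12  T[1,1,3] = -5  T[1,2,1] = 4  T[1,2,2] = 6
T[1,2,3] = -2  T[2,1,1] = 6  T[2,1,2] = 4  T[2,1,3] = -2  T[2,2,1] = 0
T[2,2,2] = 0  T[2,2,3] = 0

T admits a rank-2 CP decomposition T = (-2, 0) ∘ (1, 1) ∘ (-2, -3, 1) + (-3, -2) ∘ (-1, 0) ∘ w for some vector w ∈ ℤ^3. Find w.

w = (3, 2, -1)

Subtract the known terms from T to get the rank-1 residual R = (-3, -2) ∘ (-1, 0) ∘ w, so R[i,j,k] = a[i]·b[j]·w[k]. Pick indices with nonzero a[1]·b[1] = (-3)·(-1) = 3. Only the fibre through (1,1,·) is needed: R[1,1,:] = T[1,1,:] − Σₗ aₗ[1]bₗ[1]cₗ = [13, 12, -5] − (-2)·(1)·(-2, -3, 1) = [9, 6, -3]. Then w[k] = R[1,1,k] / 3 for each k, giving w = [9, 6, -3] / 3 = (3, 2, -1).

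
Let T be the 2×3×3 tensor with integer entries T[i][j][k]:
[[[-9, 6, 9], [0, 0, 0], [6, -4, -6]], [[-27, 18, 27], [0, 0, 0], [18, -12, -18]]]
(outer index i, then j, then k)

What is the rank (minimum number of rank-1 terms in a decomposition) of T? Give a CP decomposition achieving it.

rank(T) = 1

Lower bound: T ≠ 0 (e.g. T[0,0,0] = -9), so rank(T) ≥ 1.
Upper bound: if T = a (x) b (x) c then every fibre of T is a multiple of the corresponding factor, so read the factors off the fibres through the nonzero entry T[0,0,0] = -9.
The mode-1 fibre T[:,0,0] = [-9, -27] gives a = [1, 3] (primitive direction); the mode-2 fibre T[0,:,0] = [-9, 0, 6] gives b = [3, 0, -2]; then c[k] = T[0,0,k] / (a[0]·b[0]) = [-9, 6, 9] / 3 = [-3, 2, 3].
Expanding [1, 3] (x) [3, 0, -2] (x) [-3, 2, 3] reproduces all 18 entries of T, so T = [1, 3] (x) [3, 0, -2] (x) [-3, 2, 3] and rank(T) ≤ 1.
These bounds meet, so rank(T) = 1.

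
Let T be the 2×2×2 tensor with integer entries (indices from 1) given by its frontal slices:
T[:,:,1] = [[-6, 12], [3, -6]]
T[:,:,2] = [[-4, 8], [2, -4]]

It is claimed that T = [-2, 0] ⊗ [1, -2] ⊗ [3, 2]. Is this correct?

Reconstruct entry (2,1,1) from the claimed factors: Σₗ aₗ[2]bₗ[1]cₗ[1] = (0)·(1)·(3) = 0, but T[2,1,1] = 3. The claim is false.

No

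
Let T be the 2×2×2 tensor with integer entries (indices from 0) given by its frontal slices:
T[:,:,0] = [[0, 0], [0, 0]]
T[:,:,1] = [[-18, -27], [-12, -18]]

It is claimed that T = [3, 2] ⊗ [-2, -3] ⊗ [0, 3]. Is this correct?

Reconstruct entrywise from the claimed factors. For example, T[0,1,1] = -27 and Σₗ aₗ[0]bₗ[1]cₗ[1] = (3)·(-3)·(3) = -27; checking all 8 entries, every one matches. The claim holds.

Yes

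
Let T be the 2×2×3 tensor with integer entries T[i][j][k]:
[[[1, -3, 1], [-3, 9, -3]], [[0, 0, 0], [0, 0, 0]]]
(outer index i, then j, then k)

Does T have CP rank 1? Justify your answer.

If T = a ∘ b ∘ c then every fibre of T is a multiple of the corresponding factor, so read the factors off the fibres through the nonzero entry T[0,0,0] = 1.
The mode-1 fibre T[:,0,0] = [1, 0] gives a = [1, 0] (primitive direction); the mode-2 fibre T[0,:,0] = [1, -3] gives b = [1, -3]; then c[k] = T[0,0,k] / (a[0]·b[0]) = [1, -3, 1] / 1 = [1, -3, 1].
Expanding [1, 0] ∘ [1, -3] ∘ [1, -3, 1] reproduces all 12 entries of T, so T = [1, 0] ∘ [1, -3] ∘ [1, -3, 1] and rank(T) ≤ 1.
Equivalently every frontal slice T[:,:,k] is c[k] times the rank-1 matrix [1, 0] ∘ [1, -3]. So T has rank 1 (it is nonzero).

Yes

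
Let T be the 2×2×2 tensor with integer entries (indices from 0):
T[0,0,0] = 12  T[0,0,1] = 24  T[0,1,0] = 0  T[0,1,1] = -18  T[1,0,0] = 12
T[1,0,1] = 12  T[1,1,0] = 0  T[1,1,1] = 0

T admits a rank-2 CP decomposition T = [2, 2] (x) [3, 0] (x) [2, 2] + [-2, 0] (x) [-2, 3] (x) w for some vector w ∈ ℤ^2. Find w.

w = [0, 3]

Subtract the known terms from T to get the rank-1 residual R = [-2, 0] (x) [-2, 3] (x) w, so R[i,j,k] = a[i]·b[j]·w[k]. Pick indices with nonzero a[0]·b[0] = (-2)·(-2) = 4. Only the fibre through (0,0,·) is needed: R[0,0,:] = T[0,0,:] − Σₗ aₗ[0]bₗ[0]cₗ = [12, 24] − (2)·(3)·[2, 2] = [0, 12]. Then w[k] = R[0,0,k] / 4 for each k, giving w = [0, 12] / 4 = [0, 3].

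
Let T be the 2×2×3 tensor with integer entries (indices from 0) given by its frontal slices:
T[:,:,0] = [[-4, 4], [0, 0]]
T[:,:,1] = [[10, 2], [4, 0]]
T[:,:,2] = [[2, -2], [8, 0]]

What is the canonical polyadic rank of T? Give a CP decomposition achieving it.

Lower bound: the mode-3 unfolding of T (rows indexed by k, columns by (i,j) = (0,0), (0,1), (1,0), (1,1)) is [[-4, 4, 0, 0], [10, 2, 4, 0], [2, -2, 8, 0]].
There the 3×3 minor on rows k ∈ {0, 1, 2}, columns (i,j) ∈ {(0,0), (0,1), (1,0)} is det [[-4, 4, 0], [10, 2, 4], [2, -2, 8]] = -384 ≠ 0, so this unfolding has rank ≥ 3; CP rank is at least every unfolding rank, so rank(T) ≥ 3. (Flattening ranks never certify an upper bound on CP rank; for that we must actually write T with 3 rank-1 terms.)
Upper bound: T is a sum of 3 rank-1 terms, T = (0, 1) ⊗ (1, 0) ⊗ (8, -4, 4) + (1, 0) ⊗ (1, 1) ⊗ (4, 2, -2) + (1, 1) ⊗ (1, 0) ⊗ (-8, 8, 4) (written with every a and b primitive with positive leading entry and the scale carried by c; CP decompositions are not unique, and this one is verified by expanding entrywise), so rank(T) ≤ 3.
These bounds meet, so rank(T) = 3.
Check entry T[0,0,1] = 10: (0)·(1)·(-4) + (1)·(1)·(2) + (1)·(1)·(8) = 10.

rank(T) = 3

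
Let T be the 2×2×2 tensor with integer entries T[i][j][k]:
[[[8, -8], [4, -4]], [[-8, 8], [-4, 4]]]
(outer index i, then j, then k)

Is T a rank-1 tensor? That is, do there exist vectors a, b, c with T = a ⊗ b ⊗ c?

If T = a ⊗ b ⊗ c then every fibre of T is a multiple of the corresponding factor, so read the factors off the fibres through the nonzero entry T[0,0,0] = 8.
The mode-1 fibre T[:,0,0] = [8, -8] gives a = (1, -1) (primitive direction); the mode-2 fibre T[0,:,0] = [8, 4] gives b = (2, 1); then c[k] = T[0,0,k] / (a[0]·b[0]) = [8, -8] / 2 = (4, -4).
Expanding (1, -1) ⊗ (2, 1) ⊗ (4, -4) reproduces all 8 entries of T, so T = (1, -1) ⊗ (2, 1) ⊗ (4, -4) and rank(T) ≤ 1.
Equivalently every frontal slice T[:,:,k] is c[k] times the rank-1 matrix (1, -1) ⊗ (2, 1). So T has rank 1 (it is nonzero).

Yes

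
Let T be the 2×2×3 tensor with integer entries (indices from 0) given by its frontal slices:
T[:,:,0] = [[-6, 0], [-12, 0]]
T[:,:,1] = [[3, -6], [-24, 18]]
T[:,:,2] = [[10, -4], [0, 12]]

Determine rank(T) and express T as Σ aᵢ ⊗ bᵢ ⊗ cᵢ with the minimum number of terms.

rank(T) = 2

Lower bound: in the mode-3 unfolding of T (rows indexed by k, columns by (i,j)) the 2×2 minor on rows k ∈ {0, 1}, columns (i,j) ∈ {(0,0), (0,1)} is det [[-6, 0], [3, -6]] = 36 ≠ 0, so that unfolding has rank ≥ 2 and hence rank(T) ≥ 2 (CP rank is at least every unfolding rank, though it can be larger).
Upper bound: with S_k = T[:,:,k], the two rank-1 terms a₁b₁ᵀ, a₂b₂ᵀ are the rank-1 members of the pencil x·S₀ + y·S₁.
det(x·S₀ + y·S₁) is −180·xy − 90·y² = (-90)·(y)(2·x + y), vanishing at (x:y) = (1:0) and (1:-2).
M₁ = S₀ = [[-6, 0], [-12, 0]] = (-6)·[1, 2][1, 0]ᵀ and M₂ = S₀ − 2·S₁ = [[-12, 12], [36, -36]] = (-12)·[1, -3][1, -1]ᵀ, so take a₁ = [1, 2], b₁ = [1, 0], a₂ = [1, -3], b₂ = [1, -1].
Each slice is an integer combination of E₁ = a₁b₁ᵀ and E₂ = a₂b₂ᵀ: S₀ = −6·E₁, S₁ = −3·E₁ + 6·E₂, S₂ = 6·E₁ + 4·E₂; reading off coefficients, c₁ = [-6, -3, 6] and c₂ = [0, 6, 4].
Hence T = [1, 2] ⊗ [1, 0] ⊗ [-6, -3, 6] + [1, -3] ⊗ [1, -1] ⊗ [0, 6, 4], so rank(T) ≤ 2.
These bounds meet, so rank(T) = 2.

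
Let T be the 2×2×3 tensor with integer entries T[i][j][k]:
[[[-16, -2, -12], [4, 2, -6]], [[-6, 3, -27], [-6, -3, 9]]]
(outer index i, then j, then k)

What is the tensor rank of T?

Lower bound: the mode-2 unfolding of T (rows indexed by j, columns by (i,k) = (0,0), (0,1), (0,2), (1,0), (1,1), (1,2)) is [[-16, -2, -12, -6, 3, -27], [4, 2, -6, -6, -3, 9]].
There the 2×2 minor on rows j ∈ {0, 1}, columns (i,k) ∈ {(0,0), (0,1)} is det [[-16, -2], [4, 2]] = -24 ≠ 0, so this unfolding has rank ≥ 2; CP rank is at least every unfolding rank, so rank(T) ≥ 2. (Flattening ranks never certify an upper bound on CP rank; for that we must actually write T with 2 rank-1 terms.)
Upper bound — finding two terms. Write S_k = T[:,:,k] for the frontal slices: S₀ = [[-16, 4], [-6, -6]], S₁ = [[-2, 2], [3, -3]], S₂ = [[-12, -6], [-27, 9]].
If T = a₁ ⊗ b₁ ⊗ c₁ + a₂ ⊗ b₂ ⊗ c₂ then each S_k = c₁[k]·a₁b₁ᵀ + c₂[k]·a₂b₂ᵀ. S₀ and S₁ are linearly independent, so a₁b₁ᵀ and a₂b₂ᵀ must span the same plane of matrices: they are the rank-1 matrices of the form x·S₀ + y·S₁.
det(x·S₀ + y·S₁) is 120·x² + 60·xy = 60·(2·x + y)(x), vanishing at (x:y) = (1:-2) and (0:1).
M₁ = S₀ − 2·S₁ = [[-12, 0], [-12, 0]] = (-12)·[1, 1][1, 0]ᵀ and M₂ = S₁ = [[-2, 2], [3, -3]] = −[2, -3][1, -1]ᵀ, so take a₁ = [1, 1], b₁ = [1, 0], a₂ = [2, -3], b₂ = [1, -1].
Each slice is an integer combination of E₁ = a₁b₁ᵀ and E₂ = a₂b₂ᵀ: S₀ = −12·E₁ − 2·E₂, S₁ = −E₂, S₂ = −18·E₁ + 3·E₂; reading off coefficients, c₁ = [-12, 0, -18] and c₂ = [-2, -1, 3].
Hence T = [1, 1] ⊗ [1, 0] ⊗ [-12, 0, -18] + [2, -3] ⊗ [1, -1] ⊗ [-2, -1, 3], so rank(T) ≤ 2.
These bounds meet, so rank(T) = 2.

2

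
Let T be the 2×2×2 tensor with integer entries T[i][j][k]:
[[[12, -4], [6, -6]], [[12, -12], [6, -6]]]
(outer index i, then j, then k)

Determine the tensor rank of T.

Lower bound: the mode-3 unfolding of T (rows indexed by k, columns by (i,j) = (0,0), (0,1), (1,0), (1,1)) is [[12, 6, 12, 6], [-4, -6, -12, -6]].
There the 2×2 minor on rows k ∈ {0, 1}, columns (i,j) ∈ {(0,0), (0,1)} is det [[12, 6], [-4, -6]] = -48 ≠ 0, so this unfolding has rank ≥ 2; CP rank is at least every unfolding rank, so rank(T) ≥ 2. (Unfolding ranks only ever bound the CP rank from below — rank(T) can be strictly larger than all of them — so the matching upper bound has to come from an explicit 2-term decomposition.)
Upper bound — finding two terms. Write S_k = T[:,:,k] for the frontal slices: S₀ = [[12, 6], [12, 6]], S₁ = [[-4, -6], [-12, -6]].
If T = a₁ ⊗ b₁ ⊗ c₁ + a₂ ⊗ b₂ ⊗ c₂ then each S_k = c₁[k]·a₁b₁ᵀ + c₂[k]·a₂b₂ᵀ. S₀ and S₁ are linearly independent, so a₁b₁ᵀ and a₂b₂ᵀ must span the same plane of matrices: they are the rank-1 matrices of the form x·S₀ + y·S₁.
det(x·S₀ + y·S₁) is 48·xy − 48·y² = 48·(x − y)(y), vanishing at (x:y) = (1:1) and (1:0).
M₁ = S₀ + S₁ = [[8, 0], [0, 0]] = 8·[1, 0][1, 0]ᵀ and M₂ = S₀ = [[12, 6], [12, 6]] = 6·[1, 1][2, 1]ᵀ, so take a₁ = [1, 0], b₁ = [1, 0], a₂ = [1, 1], b₂ = [2, 1].
Each slice is an integer combination of E₁ = a₁b₁ᵀ and E₂ = a₂b₂ᵀ: S₀ = 6·E₂, S₁ = 8·E₁ − 6·E₂; reading off coefficients, c₁ = [0, 8] and c₂ = [6, -6].
Hence T = [1, 0] ⊗ [1, 0] ⊗ [0, 8] + [1, 1] ⊗ [2, 1] ⊗ [6, -6], so rank(T) ≤ 2.
These bounds meet, so rank(T) = 2.

2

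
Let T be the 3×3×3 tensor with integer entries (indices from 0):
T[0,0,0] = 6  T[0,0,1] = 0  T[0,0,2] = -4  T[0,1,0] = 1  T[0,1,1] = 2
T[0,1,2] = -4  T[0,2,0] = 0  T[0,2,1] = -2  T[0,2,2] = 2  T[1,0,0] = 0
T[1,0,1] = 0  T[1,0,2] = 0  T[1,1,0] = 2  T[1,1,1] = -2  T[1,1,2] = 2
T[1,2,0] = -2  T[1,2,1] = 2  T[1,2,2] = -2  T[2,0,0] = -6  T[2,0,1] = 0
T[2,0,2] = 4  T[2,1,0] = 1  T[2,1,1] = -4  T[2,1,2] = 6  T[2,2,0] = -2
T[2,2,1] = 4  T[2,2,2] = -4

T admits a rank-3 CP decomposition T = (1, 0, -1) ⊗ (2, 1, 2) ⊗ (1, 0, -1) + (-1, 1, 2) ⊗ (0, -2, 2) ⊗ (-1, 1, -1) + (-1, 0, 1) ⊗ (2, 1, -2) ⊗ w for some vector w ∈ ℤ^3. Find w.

w = (-2, 0, 1)

Subtract the known terms from T to get the rank-1 residual R = (-1, 0, 1) ⊗ (2, 1, -2) ⊗ w, so R[i,j,k] = a[i]·b[j]·w[k]. Pick indices with nonzero a[0]·b[0] = (-1)·(2) = -2. Only the fibre through (0,0,·) is needed: R[0,0,:] = T[0,0,:] − Σₗ aₗ[0]bₗ[0]cₗ = [6, 0, -4] − (1)·(2)·(1, 0, -1) − (-1)·(0)·(-1, 1, -1) = [4, 0, -2]. Then w[k] = R[0,0,k] / -2 for each k, giving w = [4, 0, -2] / -2 = (-2, 0, 1).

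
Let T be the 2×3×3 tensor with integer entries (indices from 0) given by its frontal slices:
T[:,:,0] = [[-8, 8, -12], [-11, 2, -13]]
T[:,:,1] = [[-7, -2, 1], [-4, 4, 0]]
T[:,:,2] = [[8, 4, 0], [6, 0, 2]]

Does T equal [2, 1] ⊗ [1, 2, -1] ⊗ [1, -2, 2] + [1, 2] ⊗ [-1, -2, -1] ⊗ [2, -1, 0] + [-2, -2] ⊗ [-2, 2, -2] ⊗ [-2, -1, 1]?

Yes

Reconstruct entrywise from the claimed factors. For example, T[1,1,1] = 4 and Σₗ aₗ[1]bₗ[1]cₗ[1] = (1)·(2)·(-2) + (2)·(-2)·(-1) + (-2)·(2)·(-1) = 4; checking all 18 entries, every one matches. The claim holds.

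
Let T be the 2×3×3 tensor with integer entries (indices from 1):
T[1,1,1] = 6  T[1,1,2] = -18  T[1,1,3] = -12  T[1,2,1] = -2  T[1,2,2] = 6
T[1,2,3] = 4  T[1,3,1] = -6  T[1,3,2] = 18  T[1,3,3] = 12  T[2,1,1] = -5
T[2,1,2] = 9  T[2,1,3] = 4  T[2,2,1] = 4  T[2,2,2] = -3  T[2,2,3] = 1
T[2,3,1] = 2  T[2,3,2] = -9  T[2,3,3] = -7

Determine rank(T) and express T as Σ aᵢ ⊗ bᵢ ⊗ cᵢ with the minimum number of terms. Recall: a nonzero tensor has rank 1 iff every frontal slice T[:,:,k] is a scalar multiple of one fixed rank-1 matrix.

rank(T) = 2

Lower bound: the mode-2 unfolding of T (rows indexed by j, columns by (i,k) = (1,1), (1,2), (1,3), (2,1), (2,2), (2,3)) is [[6, -18, -12, -5, 9, 4], [-2, 6, 4, 4, -3, 1], [-6, 18, 12, 2, -9, -7]].
There the 2×2 minor on rows j ∈ {1, 2}, columns (i,k) ∈ {(1,1), (2,1)} is det [[6, -5], [-2, 4]] = 14 ≠ 0, so this unfolding has rank ≥ 2; CP rank is at least every unfolding rank, so rank(T) ≥ 2. (Unfolding ranks only ever bound the CP rank from below — rank(T) can be strictly larger than all of them — so the matching upper bound has to come from an explicit 2-term decomposition.)
Upper bound — finding two terms. Write S_k = T[:,:,k] for the frontal slices: S₁ = [[6, -2, -6], [-5, 4, 2]], S₂ = [[-18, 6, 18], [9, -3, -9]], S₃ = [[-12, 4, 12], [4, 1, -7]].
If T = a₁ ⊗ b₁ ⊗ c₁ + a₂ ⊗ b₂ ⊗ c₂ then each S_k = c₁[k]·a₁b₁ᵀ + c₂[k]·a₂b₂ᵀ. S₁ and S₂ are linearly independent, so a₁b₁ᵀ and a₂b₂ᵀ must span the same plane of matrices: they are the rank-1 matrices of the form x·S₁ + y·S₂.
The 2×2 minor of x·S₁ + y·S₂ on rows {1,2}, columns {1,2} is 14·x² − 42·xy = 14·(x − 3·y)(x), vanishing at (x:y) = (3:1) and (0:1).
M₁ = 3·S₁ + S₂ = [[0, 0, 0], [-6, 9, -3]] = (-3)·[0, 1][2, -3, 1]ᵀ and M₂ = S₂ = [[-18, 6, 18], [9, -3, -9]] = (-3)·[2, -1][3, -1, -3]ᵀ, so take a₁ = [0, 1], b₁ = [2, -3, 1], a₂ = [2, -1], b₂ = [3, -1, -3].
Each slice is an integer combination of E₁ = a₁b₁ᵀ and E₂ = a₂b₂ᵀ: S₁ = −E₁ + E₂, S₂ = −3·E₂, S₃ = −E₁ − 2·E₂; reading off coefficients, c₁ = [-1, 0, -1] and c₂ = [1, -3, -2].
Hence T = [0, 1] ⊗ [2, -3, 1] ⊗ [-1, 0, -1] + [2, -1] ⊗ [3, -1, -3] ⊗ [1, -3, -2], so rank(T) ≤ 2.
These bounds meet, so rank(T) = 2.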